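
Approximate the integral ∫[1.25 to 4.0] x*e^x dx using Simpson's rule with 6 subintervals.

f(x) = x*e^x
a = 1.25, b = 4.0, n = 6
h = (b - a)/n = 0.458333

Simpson's rule: (h/3)[f(x₀) + 4f(x₁) + 2f(x₂) + ... + f(xₙ)]

x_0 = 1.2500, f(x_0) = 4.362929, coefficient = 1
x_1 = 1.7083, f(x_1) = 9.429580, coefficient = 4
x_2 = 2.1667, f(x_2) = 18.913133, coefficient = 2
x_3 = 2.6250, f(x_3) = 36.237007, coefficient = 4
x_4 = 3.0833, f(x_4) = 67.312409, coefficient = 2
x_5 = 3.5417, f(x_5) = 122.273959, coefficient = 4
x_6 = 4.0000, f(x_6) = 218.392600, coefficient = 1

I ≈ (0.458333/3) × 1066.968798 = 163.009122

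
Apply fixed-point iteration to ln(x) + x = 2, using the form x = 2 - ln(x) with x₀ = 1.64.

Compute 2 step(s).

Equation: ln(x) + x = 2
Fixed-point form: x = 2 - ln(x)
x₀ = 1.64

x_1 = g(1.640000) = 1.505304
x_2 = g(1.505304) = 1.591005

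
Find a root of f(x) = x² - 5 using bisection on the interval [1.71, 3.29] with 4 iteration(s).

f(x) = x² - 5
Initial interval: [1.71, 3.29]

Iteration 1:
  c_1 = (1.710000 + 3.290000)/2 = 2.500000
  f(c_1) = f(2.500000) = 1.250000
  f(a) × f(c) < 0, new interval: [1.710000, 2.500000]
Iteration 2:
  c_2 = (1.710000 + 2.500000)/2 = 2.105000
  f(c_2) = f(2.105000) = -0.568975
  f(a) × f(c) ≥ 0, new interval: [2.105000, 2.500000]
Iteration 3:
  c_3 = (2.105000 + 2.500000)/2 = 2.302500
  f(c_3) = f(2.302500) = 0.301506
  f(a) × f(c) < 0, new interval: [2.105000, 2.302500]
Iteration 4:
  c_4 = (2.105000 + 2.302500)/2 = 2.203750
  f(c_4) = f(2.203750) = -0.143486
  f(a) × f(c) ≥ 0, new interval: [2.203750, 2.302500]

After 4 iteration(s), the approximation is c_4 = 2.203750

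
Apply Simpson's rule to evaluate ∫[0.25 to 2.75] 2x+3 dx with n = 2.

f(x) = 2x+3
a = 0.25, b = 2.75, n = 2
h = (b - a)/n = 1.250000

Simpson's rule: (h/3)[f(x₀) + 4f(x₁) + 2f(x₂) + ... + f(xₙ)]

x_0 = 0.2500, f(x_0) = 3.500000, coefficient = 1
x_1 = 1.5000, f(x_1) = 6.000000, coefficient = 4
x_2 = 2.7500, f(x_2) = 8.500000, coefficient = 1

I ≈ (1.250000/3) × 36.000000 = 15.000000
Exact value: 15.000000
Error: 0.000000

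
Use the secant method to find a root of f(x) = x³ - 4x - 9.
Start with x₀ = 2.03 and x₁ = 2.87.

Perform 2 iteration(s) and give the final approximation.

f(x) = x³ - 4x - 9
x₀ = 2.03, x₁ = 2.87

Secant formula: x_{n+1} = x_n - f(x_n)(x_n - x_{n-1})/(f(x_n) - f(x_{n-1}))

Iteration 1:
  f(2.030000) = -8.754573
  f(2.870000) = 3.159903
  x_2 = 2.870000 - 3.159903×(2.870000 - 2.030000)/(3.159903 - (-8.754573))
       = 2.647219
Iteration 2:
  f(2.870000) = 3.159903
  f(2.647219) = -1.037778
  x_3 = 2.647219 - (-1.037778)×(2.647219 - 2.870000)/(-1.037778 - 3.159903)
       = 2.702296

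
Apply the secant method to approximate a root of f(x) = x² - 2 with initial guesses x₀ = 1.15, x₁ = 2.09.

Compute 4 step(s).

f(x) = x² - 2
x₀ = 1.15, x₁ = 2.09

Secant formula: x_{n+1} = x_n - f(x_n)(x_n - x_{n-1})/(f(x_n) - f(x_{n-1}))

Iteration 1:
  f(1.150000) = -0.677500
  f(2.090000) = 2.368100
  x_2 = 2.090000 - 2.368100×(2.090000 - 1.150000)/(2.368100 - (-0.677500))
       = 1.359105
Iteration 2:
  f(2.090000) = 2.368100
  f(1.359105) = -0.152834
  x_3 = 1.359105 - (-0.152834)×(1.359105 - 2.090000)/(-0.152834 - 2.368100)
       = 1.403416
Iteration 3:
  f(1.359105) = -0.152834
  f(1.403416) = -0.030423
  x_4 = 1.403416 - (-0.030423)×(1.403416 - 1.359105)/(-0.030423 - (-0.152834))
       = 1.414429
Iteration 4:
  f(1.403416) = -0.030423
  f(1.414429) = 0.000609
  x_5 = 1.414429 - 0.000609×(1.414429 - 1.403416)/(0.000609 - (-0.030423))
       = 1.414213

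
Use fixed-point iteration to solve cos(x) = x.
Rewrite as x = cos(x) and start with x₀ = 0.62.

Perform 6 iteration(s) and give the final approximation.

Equation: cos(x) = x
Fixed-point form: x = cos(x)
x₀ = 0.62

x_1 = g(0.620000) = 0.813878
x_2 = g(0.813878) = 0.686684
x_3 = g(0.686684) = 0.773352
x_4 = g(0.773352) = 0.715573
x_5 = g(0.715573) = 0.754718
x_6 = g(0.754718) = 0.728465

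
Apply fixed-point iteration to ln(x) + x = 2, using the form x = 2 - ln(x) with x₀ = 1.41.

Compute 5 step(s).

Equation: ln(x) + x = 2
Fixed-point form: x = 2 - ln(x)
x₀ = 1.41

x_1 = g(1.410000) = 1.656410
x_2 = g(1.656410) = 1.495347
x_3 = g(1.495347) = 1.597642
x_4 = g(1.597642) = 1.531471
x_5 = g(1.531471) = 1.573771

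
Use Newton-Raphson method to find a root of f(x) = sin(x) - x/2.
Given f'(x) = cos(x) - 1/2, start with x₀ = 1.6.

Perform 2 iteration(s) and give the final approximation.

f(x) = sin(x) - x/2
f'(x) = cos(x) - 1/2
x₀ = 1.6

Newton-Raphson formula: x_{n+1} = x_n - f(x_n)/f'(x_n)

Iteration 1:
  f(1.600000) = 0.199574
  f'(1.600000) = -0.529200
  x_1 = 1.600000 - 0.199574/(-0.529200) = 1.977124
Iteration 2:
  f(1.977124) = -0.069983
  f'(1.977124) = -0.895238
  x_2 = 1.977124 - (-0.069983)/(-0.895238) = 1.898951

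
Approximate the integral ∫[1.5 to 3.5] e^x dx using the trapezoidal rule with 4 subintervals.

f(x) = e^x
a = 1.5, b = 3.5, n = 4
h = (b - a)/n = 0.500000

Trapezoidal rule: (h/2)[f(x₀) + 2f(x₁) + 2f(x₂) + ... + f(xₙ)]

x_0 = 1.5000, f(x_0) = 4.481689, coefficient = 1
x_1 = 2.0000, f(x_1) = 7.389056, coefficient = 2
x_2 = 2.5000, f(x_2) = 12.182494, coefficient = 2
x_3 = 3.0000, f(x_3) = 20.085537, coefficient = 2
x_4 = 3.5000, f(x_4) = 33.115452, coefficient = 1

I ≈ (0.500000/2) × 116.911315 = 29.227829
Exact value: 28.633763
Error: 0.594066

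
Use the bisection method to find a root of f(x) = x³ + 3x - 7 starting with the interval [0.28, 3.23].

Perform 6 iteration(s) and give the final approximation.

f(x) = x³ + 3x - 7
Initial interval: [0.28, 3.23]

Iteration 1:
  c_1 = (0.280000 + 3.230000)/2 = 1.755000
  f(c_1) = f(1.755000) = 3.670444
  f(a) × f(c) < 0, new interval: [0.280000, 1.755000]
Iteration 2:
  c_2 = (0.280000 + 1.755000)/2 = 1.017500
  f(c_2) = f(1.017500) = -2.894076
  f(a) × f(c) ≥ 0, new interval: [1.017500, 1.755000]
Iteration 3:
  c_3 = (1.017500 + 1.755000)/2 = 1.386250
  f(c_3) = f(1.386250) = -0.177309
  f(a) × f(c) ≥ 0, new interval: [1.386250, 1.755000]
Iteration 4:
  c_4 = (1.386250 + 1.755000)/2 = 1.570625
  f(c_4) = f(1.570625) = 1.586392
  f(a) × f(c) < 0, new interval: [1.386250, 1.570625]
Iteration 5:
  c_5 = (1.386250 + 1.570625)/2 = 1.478438
  f(c_5) = f(1.478438) = 0.666848
  f(a) × f(c) < 0, new interval: [1.386250, 1.478438]
Iteration 6:
  c_6 = (1.386250 + 1.478438)/2 = 1.432344
  f(c_6) = f(1.432344) = 0.235640
  f(a) × f(c) < 0, new interval: [1.386250, 1.432344]

After 6 iteration(s), the approximation is c_6 = 1.432344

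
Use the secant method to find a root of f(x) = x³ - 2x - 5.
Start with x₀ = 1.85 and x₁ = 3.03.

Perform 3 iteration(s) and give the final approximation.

f(x) = x³ - 2x - 5
x₀ = 1.85, x₁ = 3.03

Secant formula: x_{n+1} = x_n - f(x_n)(x_n - x_{n-1})/(f(x_n) - f(x_{n-1}))

Iteration 1:
  f(1.850000) = -2.368375
  f(3.030000) = 16.758127
  x_2 = 3.030000 - 16.758127×(3.030000 - 1.850000)/(16.758127 - (-2.368375))
       = 1.996116
Iteration 2:
  f(3.030000) = 16.758127
  f(1.996116) = -1.038752
  x_3 = 1.996116 - (-1.038752)×(1.996116 - 3.030000)/(-1.038752 - 16.758127)
       = 2.056461
Iteration 3:
  f(1.996116) = -1.038752
  f(2.056461) = -0.416088
  x_4 = 2.056461 - (-0.416088)×(2.056461 - 1.996116)/(-0.416088 - (-1.038752))
       = 2.096785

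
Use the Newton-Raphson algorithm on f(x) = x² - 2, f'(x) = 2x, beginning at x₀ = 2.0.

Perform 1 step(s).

f(x) = x² - 2
f'(x) = 2x
x₀ = 2.0

Newton-Raphson formula: x_{n+1} = x_n - f(x_n)/f'(x_n)

Iteration 1:
  f(2.000000) = 2.000000
  f'(2.000000) = 4.000000
  x_1 = 2.000000 - 2.000000/4.000000 = 1.500000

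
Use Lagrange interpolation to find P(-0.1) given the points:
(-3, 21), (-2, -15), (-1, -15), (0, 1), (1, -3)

Lagrange interpolation formula:
P(x) = Σ yᵢ × Lᵢ(x)
where Lᵢ(x) = Π_{j≠i} (x - xⱼ)/(xᵢ - xⱼ)

L_0(-0.1) = (-0.1 - (-2))/(-3 - (-2)) × (-0.1 - (-1))/(-3 - (-1)) × (-0.1 - 0)/(-3 - 0) × (-0.1 - 1)/(-3 - 1) = 0.007838
L_1(-0.1) = (-0.1 - (-3))/(-2 - (-3)) × (-0.1 - (-1))/(-2 - (-1)) × (-0.1 - 0)/(-2 - 0) × (-0.1 - 1)/(-2 - 1) = -0.047850
L_2(-0.1) = (-0.1 - (-3))/(-1 - (-3)) × (-0.1 - (-2))/(-1 - (-2)) × (-0.1 - 0)/(-1 - 0) × (-0.1 - 1)/(-1 - 1) = 0.151525
L_3(-0.1) = (-0.1 - (-3))/(0 - (-3)) × (-0.1 - (-2))/(0 - (-2)) × (-0.1 - (-1))/(0 - (-1)) × (-0.1 - 1)/(0 - 1) = 0.909150
L_4(-0.1) = (-0.1 - (-3))/(1 - (-3)) × (-0.1 - (-2))/(1 - (-2)) × (-0.1 - (-1))/(1 - (-1)) × (-0.1 - 0)/(1 - 0) = -0.020663

P(-0.1) = 21×L_0(-0.1) + (-15)×L_1(-0.1) + (-15)×L_2(-0.1) + 1×L_3(-0.1) + (-3)×L_4(-0.1)
P(-0.1) = -0.419400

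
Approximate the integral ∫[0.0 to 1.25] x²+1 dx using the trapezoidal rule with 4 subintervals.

f(x) = x²+1
a = 0.0, b = 1.25, n = 4
h = (b - a)/n = 0.312500

Trapezoidal rule: (h/2)[f(x₀) + 2f(x₁) + 2f(x₂) + ... + f(xₙ)]

x_0 = 0.0000, f(x_0) = 1.000000, coefficient = 1
x_1 = 0.3125, f(x_1) = 1.097656, coefficient = 2
x_2 = 0.6250, f(x_2) = 1.390625, coefficient = 2
x_3 = 0.9375, f(x_3) = 1.878906, coefficient = 2
x_4 = 1.2500, f(x_4) = 2.562500, coefficient = 1

I ≈ (0.312500/2) × 12.296875 = 1.921387
Exact value: 1.901042
Error: 0.020345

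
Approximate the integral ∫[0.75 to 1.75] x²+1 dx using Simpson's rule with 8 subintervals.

f(x) = x²+1
a = 0.75, b = 1.75, n = 8
h = (b - a)/n = 0.125000

Simpson's rule: (h/3)[f(x₀) + 4f(x₁) + 2f(x₂) + ... + f(xₙ)]

x_0 = 0.7500, f(x_0) = 1.562500, coefficient = 1
x_1 = 0.8750, f(x_1) = 1.765625, coefficient = 4
x_2 = 1.0000, f(x_2) = 2.000000, coefficient = 2
x_3 = 1.1250, f(x_3) = 2.265625, coefficient = 4
x_4 = 1.2500, f(x_4) = 2.562500, coefficient = 2
x_5 = 1.3750, f(x_5) = 2.890625, coefficient = 4
x_6 = 1.5000, f(x_6) = 3.250000, coefficient = 2
x_7 = 1.6250, f(x_7) = 3.640625, coefficient = 4
x_8 = 1.7500, f(x_8) = 4.062500, coefficient = 1

I ≈ (0.125000/3) × 63.500000 = 2.645833
Exact value: 2.645833
Error: 0.000000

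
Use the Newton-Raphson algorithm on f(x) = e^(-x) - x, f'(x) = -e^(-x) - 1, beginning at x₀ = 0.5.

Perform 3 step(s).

f(x) = e^(-x) - x
f'(x) = -e^(-x) - 1
x₀ = 0.5

Newton-Raphson formula: x_{n+1} = x_n - f(x_n)/f'(x_n)

Iteration 1:
  f(0.500000) = 0.106531
  f'(0.500000) = -1.606531
  x_1 = 0.500000 - 0.106531/(-1.606531) = 0.566311
Iteration 2:
  f(0.566311) = 0.001305
  f'(0.566311) = -1.567616
  x_2 = 0.566311 - 0.001305/(-1.567616) = 0.567143
Iteration 3:
  f(0.567143) = 0.000000
  f'(0.567143) = -1.567143
  x_3 = 0.567143 - 0.000000/(-1.567143) = 0.567143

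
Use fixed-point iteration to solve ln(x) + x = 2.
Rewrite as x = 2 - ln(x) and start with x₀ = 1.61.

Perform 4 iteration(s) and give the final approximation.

Equation: ln(x) + x = 2
Fixed-point form: x = 2 - ln(x)
x₀ = 1.61

x_1 = g(1.610000) = 1.523766
x_2 = g(1.523766) = 1.578815
x_3 = g(1.578815) = 1.543325
x_4 = g(1.543325) = 1.566061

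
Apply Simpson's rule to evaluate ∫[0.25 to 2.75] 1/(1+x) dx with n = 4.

f(x) = 1/(1+x)
a = 0.25, b = 2.75, n = 4
h = (b - a)/n = 0.625000

Simpson's rule: (h/3)[f(x₀) + 4f(x₁) + 2f(x₂) + ... + f(xₙ)]

x_0 = 0.2500, f(x_0) = 0.800000, coefficient = 1
x_1 = 0.8750, f(x_1) = 0.533333, coefficient = 4
x_2 = 1.5000, f(x_2) = 0.400000, coefficient = 2
x_3 = 2.1250, f(x_3) = 0.320000, coefficient = 4
x_4 = 2.7500, f(x_4) = 0.266667, coefficient = 1

I ≈ (0.625000/3) × 5.280000 = 1.100000
Exact value: 1.098612
Error: 0.001388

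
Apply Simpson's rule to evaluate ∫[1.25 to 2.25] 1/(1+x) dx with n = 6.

f(x) = 1/(1+x)
a = 1.25, b = 2.25, n = 6
h = (b - a)/n = 0.166667

Simpson's rule: (h/3)[f(x₀) + 4f(x₁) + 2f(x₂) + ... + f(xₙ)]

x_0 = 1.2500, f(x_0) = 0.444444, coefficient = 1
x_1 = 1.4167, f(x_1) = 0.413793, coefficient = 4
x_2 = 1.5833, f(x_2) = 0.387097, coefficient = 2
x_3 = 1.7500, f(x_3) = 0.363636, coefficient = 4
x_4 = 1.9167, f(x_4) = 0.342857, coefficient = 2
x_5 = 2.0833, f(x_5) = 0.324324, coefficient = 4
x_6 = 2.2500, f(x_6) = 0.307692, coefficient = 1

I ≈ (0.166667/3) × 6.619060 = 0.367726
Exact value: 0.367725
Error: 0.000001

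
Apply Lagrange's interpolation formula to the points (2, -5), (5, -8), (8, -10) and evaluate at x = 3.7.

Lagrange interpolation formula:
P(x) = Σ yᵢ × Lᵢ(x)
where Lᵢ(x) = Π_{j≠i} (x - xⱼ)/(xᵢ - xⱼ)

L_0(3.7) = (3.7 - 5)/(2 - 5) × (3.7 - 8)/(2 - 8) = 0.310556
L_1(3.7) = (3.7 - 2)/(5 - 2) × (3.7 - 8)/(5 - 8) = 0.812222
L_2(3.7) = (3.7 - 2)/(8 - 2) × (3.7 - 5)/(8 - 5) = -0.122778

P(3.7) = (-5)×L_0(3.7) + (-8)×L_1(3.7) + (-10)×L_2(3.7)
P(3.7) = -6.822778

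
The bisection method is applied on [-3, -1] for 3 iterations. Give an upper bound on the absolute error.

Bisection error bound: |error| ≤ (b-a)/2^n
|error| ≤ (-1 - (-3))/2^3 = 2/2^3
|error| ≤ 0.2500000000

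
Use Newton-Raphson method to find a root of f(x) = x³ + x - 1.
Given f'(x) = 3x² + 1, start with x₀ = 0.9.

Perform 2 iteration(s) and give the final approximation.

f(x) = x³ + x - 1
f'(x) = 3x² + 1
x₀ = 0.9

Newton-Raphson formula: x_{n+1} = x_n - f(x_n)/f'(x_n)

Iteration 1:
  f(0.900000) = 0.629000
  f'(0.900000) = 3.430000
  x_1 = 0.900000 - 0.629000/3.430000 = 0.716618
Iteration 2:
  f(0.716618) = 0.084631
  f'(0.716618) = 2.540624
  x_2 = 0.716618 - 0.084631/2.540624 = 0.683307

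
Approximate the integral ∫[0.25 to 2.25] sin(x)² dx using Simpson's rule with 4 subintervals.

f(x) = sin(x)²
a = 0.25, b = 2.25, n = 4
h = (b - a)/n = 0.500000

Simpson's rule: (h/3)[f(x₀) + 4f(x₁) + 2f(x₂) + ... + f(xₙ)]

x_0 = 0.2500, f(x_0) = 0.061209, coefficient = 1
x_1 = 0.7500, f(x_1) = 0.464631, coefficient = 4
x_2 = 1.2500, f(x_2) = 0.900572, coefficient = 2
x_3 = 1.7500, f(x_3) = 0.968228, coefficient = 4
x_4 = 2.2500, f(x_4) = 0.605398, coefficient = 1

I ≈ (0.500000/3) × 8.199189 = 1.366532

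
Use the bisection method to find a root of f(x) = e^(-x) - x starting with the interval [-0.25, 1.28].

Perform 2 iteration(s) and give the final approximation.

f(x) = e^(-x) - x
Initial interval: [-0.25, 1.28]

Iteration 1:
  c_1 = (-0.250000 + 1.280000)/2 = 0.515000
  f(c_1) = f(0.515000) = 0.082501
  f(a) × f(c) ≥ 0, new interval: [0.515000, 1.280000]
Iteration 2:
  c_2 = (0.515000 + 1.280000)/2 = 0.897500
  f(c_2) = f(0.897500) = -0.489913
  f(a) × f(c) < 0, new interval: [0.515000, 0.897500]

After 2 iteration(s), the approximation is c_2 = 0.897500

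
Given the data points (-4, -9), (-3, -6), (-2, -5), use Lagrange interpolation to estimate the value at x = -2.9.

Lagrange interpolation formula:
P(x) = Σ yᵢ × Lᵢ(x)
where Lᵢ(x) = Π_{j≠i} (x - xⱼ)/(xᵢ - xⱼ)

L_0(-2.9) = (-2.9 - (-3))/(-4 - (-3)) × (-2.9 - (-2))/(-4 - (-2)) = -0.045000
L_1(-2.9) = (-2.9 - (-4))/(-3 - (-4)) × (-2.9 - (-2))/(-3 - (-2)) = 0.990000
L_2(-2.9) = (-2.9 - (-4))/(-2 - (-4)) × (-2.9 - (-3))/(-2 - (-3)) = 0.055000

P(-2.9) = (-9)×L_0(-2.9) + (-6)×L_1(-2.9) + (-5)×L_2(-2.9)
P(-2.9) = -5.810000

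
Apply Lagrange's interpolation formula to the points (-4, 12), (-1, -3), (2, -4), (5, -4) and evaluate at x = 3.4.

Lagrange interpolation formula:
P(x) = Σ yᵢ × Lᵢ(x)
where Lᵢ(x) = Π_{j≠i} (x - xⱼ)/(xᵢ - xⱼ)

L_0(3.4) = (3.4 - (-1))/(-4 - (-1)) × (3.4 - 2)/(-4 - 2) × (3.4 - 5)/(-4 - 5) = 0.060840
L_1(3.4) = (3.4 - (-4))/(-1 - (-4)) × (3.4 - 2)/(-1 - 2) × (3.4 - 5)/(-1 - 5) = -0.306963
L_2(3.4) = (3.4 - (-4))/(2 - (-4)) × (3.4 - (-1))/(2 - (-1)) × (3.4 - 5)/(2 - 5) = 0.964741
L_3(3.4) = (3.4 - (-4))/(5 - (-4)) × (3.4 - (-1))/(5 - (-1)) × (3.4 - 2)/(5 - 2) = 0.281383

P(3.4) = 12×L_0(3.4) + (-3)×L_1(3.4) + (-4)×L_2(3.4) + (-4)×L_3(3.4)
P(3.4) = -3.333531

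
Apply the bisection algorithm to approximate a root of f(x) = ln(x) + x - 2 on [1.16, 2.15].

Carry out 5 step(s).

f(x) = ln(x) + x - 2
Initial interval: [1.16, 2.15]

Iteration 1:
  c_1 = (1.160000 + 2.150000)/2 = 1.655000
  f(c_1) = f(1.655000) = 0.158801
  f(a) × f(c) < 0, new interval: [1.160000, 1.655000]
Iteration 2:
  c_2 = (1.160000 + 1.655000)/2 = 1.407500
  f(c_2) = f(1.407500) = -0.250685
  f(a) × f(c) ≥ 0, new interval: [1.407500, 1.655000]
Iteration 3:
  c_3 = (1.407500 + 1.655000)/2 = 1.531250
  f(c_3) = f(1.531250) = -0.042666
  f(a) × f(c) ≥ 0, new interval: [1.531250, 1.655000]
Iteration 4:
  c_4 = (1.531250 + 1.655000)/2 = 1.593125
  f(c_4) = f(1.593125) = 0.058822
  f(a) × f(c) < 0, new interval: [1.531250, 1.593125]
Iteration 5:
  c_5 = (1.531250 + 1.593125)/2 = 1.562187
  f(c_5) = f(1.562187) = 0.008275
  f(a) × f(c) < 0, new interval: [1.531250, 1.562187]

After 5 iteration(s), the approximation is c_5 = 1.562187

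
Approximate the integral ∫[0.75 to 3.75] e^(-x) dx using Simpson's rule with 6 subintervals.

f(x) = e^(-x)
a = 0.75, b = 3.75, n = 6
h = (b - a)/n = 0.500000

Simpson's rule: (h/3)[f(x₀) + 4f(x₁) + 2f(x₂) + ... + f(xₙ)]

x_0 = 0.7500, f(x_0) = 0.472367, coefficient = 1
x_1 = 1.2500, f(x_1) = 0.286505, coefficient = 4
x_2 = 1.7500, f(x_2) = 0.173774, coefficient = 2
x_3 = 2.2500, f(x_3) = 0.105399, coefficient = 4
x_4 = 2.7500, f(x_4) = 0.063928, coefficient = 2
x_5 = 3.2500, f(x_5) = 0.038774, coefficient = 4
x_6 = 3.7500, f(x_6) = 0.023518, coefficient = 1

I ≈ (0.500000/3) × 2.694001 = 0.449000
Exact value: 0.448849
Error: 0.000151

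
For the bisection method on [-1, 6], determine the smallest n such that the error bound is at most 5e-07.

We need (b-a)/2^n ≤ 5e-07
(6 - (-1))/2^n ≤ 5e-07
7/2^n ≤ 5e-07
2^n ≥ 14000000
n ≥ log₂(14000000) = 23.74
n ≥ 24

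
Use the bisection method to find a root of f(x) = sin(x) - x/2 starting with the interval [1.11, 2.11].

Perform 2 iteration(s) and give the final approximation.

f(x) = sin(x) - x/2
Initial interval: [1.11, 2.11]

Iteration 1:
  c_1 = (1.110000 + 2.110000)/2 = 1.610000
  f(c_1) = f(1.610000) = 0.194232
  f(a) × f(c) ≥ 0, new interval: [1.610000, 2.110000]
Iteration 2:
  c_2 = (1.610000 + 2.110000)/2 = 1.860000
  f(c_2) = f(1.860000) = 0.028471
  f(a) × f(c) ≥ 0, new interval: [1.860000, 2.110000]

After 2 iteration(s), the approximation is c_2 = 1.860000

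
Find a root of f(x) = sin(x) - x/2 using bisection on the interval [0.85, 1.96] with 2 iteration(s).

f(x) = sin(x) - x/2
Initial interval: [0.85, 1.96]

Iteration 1:
  c_1 = (0.850000 + 1.960000)/2 = 1.405000
  f(c_1) = f(1.405000) = 0.283787
  f(a) × f(c) ≥ 0, new interval: [1.405000, 1.960000]
Iteration 2:
  c_2 = (1.405000 + 1.960000)/2 = 1.682500
  f(c_2) = f(1.682500) = 0.152518
  f(a) × f(c) ≥ 0, new interval: [1.682500, 1.960000]

After 2 iteration(s), the approximation is c_2 = 1.682500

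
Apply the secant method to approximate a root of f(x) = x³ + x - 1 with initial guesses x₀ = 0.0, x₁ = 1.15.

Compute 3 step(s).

f(x) = x³ + x - 1
x₀ = 0.0, x₁ = 1.15

Secant formula: x_{n+1} = x_n - f(x_n)(x_n - x_{n-1})/(f(x_n) - f(x_{n-1}))

Iteration 1:
  f(0.000000) = -1.000000
  f(1.150000) = 1.670875
  x_2 = 1.150000 - 1.670875×(1.150000 - 0.000000)/(1.670875 - (-1.000000))
       = 0.430571
Iteration 2:
  f(1.150000) = 1.670875
  f(0.430571) = -0.489606
  x_3 = 0.430571 - (-0.489606)×(0.430571 - 1.150000)/(-0.489606 - 1.670875)
       = 0.593607
Iteration 3:
  f(0.430571) = -0.489606
  f(0.593607) = -0.197225
  x_4 = 0.593607 - (-0.197225)×(0.593607 - 0.430571)/(-0.197225 - (-0.489606))
       = 0.703582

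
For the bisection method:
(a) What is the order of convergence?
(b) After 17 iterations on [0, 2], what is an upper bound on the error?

(a) Bisection has linear (order 1) convergence; the error is halved each step.

(b) Error bound = (b-a)/2^n = (2 - 0)/2^{17}
    = 2/2^{17}

(a) 1 (linear); (b) error ≤ 1.53e-05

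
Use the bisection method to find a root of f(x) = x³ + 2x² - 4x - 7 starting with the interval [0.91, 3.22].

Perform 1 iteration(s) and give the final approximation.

f(x) = x³ + 2x² - 4x - 7
Initial interval: [0.91, 3.22]

Iteration 1:
  c_1 = (0.910000 + 3.220000)/2 = 2.065000
  f(c_1) = f(2.065000) = 2.074075
  f(a) × f(c) < 0, new interval: [0.910000, 2.065000]

After 1 iteration(s), the approximation is c_1 = 2.065000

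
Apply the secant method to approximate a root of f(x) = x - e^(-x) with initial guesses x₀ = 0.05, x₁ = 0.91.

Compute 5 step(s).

f(x) = x - e^(-x)
x₀ = 0.05, x₁ = 0.91

Secant formula: x_{n+1} = x_n - f(x_n)(x_n - x_{n-1})/(f(x_n) - f(x_{n-1}))

Iteration 1:
  f(0.050000) = -0.901229
  f(0.910000) = 0.507476
  x_2 = 0.910000 - 0.507476×(0.910000 - 0.050000)/(0.507476 - (-0.901229))
       = 0.600191
Iteration 2:
  f(0.910000) = 0.507476
  f(0.600191) = 0.051485
  x_3 = 0.600191 - 0.051485×(0.600191 - 0.910000)/(0.051485 - 0.507476)
       = 0.565212
Iteration 3:
  f(0.600191) = 0.051485
  f(0.565212) = -0.003028
  x_4 = 0.565212 - (-0.003028)×(0.565212 - 0.600191)/(-0.003028 - 0.051485)
       = 0.567155
Iteration 4:
  f(0.565212) = -0.003028
  f(0.567155) = 0.000018
  x_5 = 0.567155 - 0.000018×(0.567155 - 0.565212)/(0.000018 - (-0.003028))
       = 0.567143
Iteration 5:
  f(0.567155) = 0.000018
  f(0.567143) = 0.000000
  x_6 = 0.567143 - 0.000000×(0.567143 - 0.567155)/(0.000000 - 0.000018)
       = 0.567143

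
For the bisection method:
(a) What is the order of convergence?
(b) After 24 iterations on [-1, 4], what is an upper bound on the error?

(a) Bisection has linear (order 1) convergence; the error is halved each step.

(b) Error bound = (b-a)/2^n = (4 - (-1))/2^{24}
    = 5/2^{24}

(a) 1 (linear); (b) error ≤ 2.98e-07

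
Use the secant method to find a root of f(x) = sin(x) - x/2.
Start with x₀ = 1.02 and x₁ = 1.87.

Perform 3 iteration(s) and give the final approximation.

f(x) = sin(x) - x/2
x₀ = 1.02, x₁ = 1.87

Secant formula: x_{n+1} = x_n - f(x_n)(x_n - x_{n-1})/(f(x_n) - f(x_{n-1}))

Iteration 1:
  f(1.020000) = 0.342108
  f(1.870000) = 0.020572
  x_2 = 1.870000 - 0.020572×(1.870000 - 1.020000)/(0.020572 - 0.342108)
       = 1.924382
Iteration 2:
  f(1.870000) = 0.020572
  f(1.924382) = -0.024054
  x_3 = 1.924382 - (-0.024054)×(1.924382 - 1.870000)/(-0.024054 - 0.020572)
       = 1.895069
Iteration 3:
  f(1.924382) = -0.024054
  f(1.895069) = 0.000348
  x_4 = 1.895069 - 0.000348×(1.895069 - 1.924382)/(0.000348 - (-0.024054))
       = 1.895487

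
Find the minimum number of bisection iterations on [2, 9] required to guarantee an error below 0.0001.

We need (b-a)/2^n ≤ 0.0001
(9 - 2)/2^n ≤ 0.0001
7/2^n ≤ 0.0001
2^n ≥ 70000
n ≥ log₂(70000) = 16.10
n ≥ 17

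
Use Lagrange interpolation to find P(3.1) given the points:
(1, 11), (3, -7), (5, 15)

Lagrange interpolation formula:
P(x) = Σ yᵢ × Lᵢ(x)
where Lᵢ(x) = Π_{j≠i} (x - xⱼ)/(xᵢ - xⱼ)

L_0(3.1) = (3.1 - 3)/(1 - 3) × (3.1 - 5)/(1 - 5) = -0.023750
L_1(3.1) = (3.1 - 1)/(3 - 1) × (3.1 - 5)/(3 - 5) = 0.997500
L_2(3.1) = (3.1 - 1)/(5 - 1) × (3.1 - 3)/(5 - 3) = 0.026250

P(3.1) = 11×L_0(3.1) + (-7)×L_1(3.1) + 15×L_2(3.1)
P(3.1) = -6.850000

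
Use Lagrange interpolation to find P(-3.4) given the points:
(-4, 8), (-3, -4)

Lagrange interpolation formula:
P(x) = Σ yᵢ × Lᵢ(x)
where Lᵢ(x) = Π_{j≠i} (x - xⱼ)/(xᵢ - xⱼ)

L_0(-3.4) = (-3.4 - (-3))/(-4 - (-3)) = 0.400000
L_1(-3.4) = (-3.4 - (-4))/(-3 - (-4)) = 0.600000

P(-3.4) = 8×L_0(-3.4) + (-4)×L_1(-3.4)
P(-3.4) = 0.800000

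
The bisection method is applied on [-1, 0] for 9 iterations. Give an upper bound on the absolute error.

Bisection error bound: |error| ≤ (b-a)/2^n
|error| ≤ (0 - (-1))/2^9 = 1/2^9
|error| ≤ 0.0019531250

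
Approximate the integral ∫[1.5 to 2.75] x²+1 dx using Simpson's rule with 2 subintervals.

f(x) = x²+1
a = 1.5, b = 2.75, n = 2
h = (b - a)/n = 0.625000

Simpson's rule: (h/3)[f(x₀) + 4f(x₁) + 2f(x₂) + ... + f(xₙ)]

x_0 = 1.5000, f(x_0) = 3.250000, coefficient = 1
x_1 = 2.1250, f(x_1) = 5.515625, coefficient = 4
x_2 = 2.7500, f(x_2) = 8.562500, coefficient = 1

I ≈ (0.625000/3) × 33.875000 = 7.057292
Exact value: 7.057292
Error: 0.000000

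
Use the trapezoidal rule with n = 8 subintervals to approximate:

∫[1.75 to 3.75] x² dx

f(x) = x²
a = 1.75, b = 3.75, n = 8
h = (b - a)/n = 0.250000

Trapezoidal rule: (h/2)[f(x₀) + 2f(x₁) + 2f(x₂) + ... + f(xₙ)]

x_0 = 1.7500, f(x_0) = 3.062500, coefficient = 1
x_1 = 2.0000, f(x_1) = 4.000000, coefficient = 2
x_2 = 2.2500, f(x_2) = 5.062500, coefficient = 2
x_3 = 2.5000, f(x_3) = 6.250000, coefficient = 2
x_4 = 2.7500, f(x_4) = 7.562500, coefficient = 2
x_5 = 3.0000, f(x_5) = 9.000000, coefficient = 2
x_6 = 3.2500, f(x_6) = 10.562500, coefficient = 2
x_7 = 3.5000, f(x_7) = 12.250000, coefficient = 2
x_8 = 3.7500, f(x_8) = 14.062500, coefficient = 1

I ≈ (0.250000/2) × 126.500000 = 15.812500
Exact value: 15.791667
Error: 0.020833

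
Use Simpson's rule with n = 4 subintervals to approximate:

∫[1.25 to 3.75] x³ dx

f(x) = x³
a = 1.25, b = 3.75, n = 4
h = (b - a)/n = 0.625000

Simpson's rule: (h/3)[f(x₀) + 4f(x₁) + 2f(x₂) + ... + f(xₙ)]

x_0 = 1.2500, f(x_0) = 1.953125, coefficient = 1
x_1 = 1.8750, f(x_1) = 6.591797, coefficient = 4
x_2 = 2.5000, f(x_2) = 15.625000, coefficient = 2
x_3 = 3.1250, f(x_3) = 30.517578, coefficient = 4
x_4 = 3.7500, f(x_4) = 52.734375, coefficient = 1

I ≈ (0.625000/3) × 234.375000 = 48.828125
Exact value: 48.828125
Error: 0.000000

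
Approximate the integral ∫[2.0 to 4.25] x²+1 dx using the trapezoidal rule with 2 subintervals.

f(x) = x²+1
a = 2.0, b = 4.25, n = 2
h = (b - a)/n = 1.125000

Trapezoidal rule: (h/2)[f(x₀) + 2f(x₁) + 2f(x₂) + ... + f(xₙ)]

x_0 = 2.0000, f(x_0) = 5.000000, coefficient = 1
x_1 = 3.1250, f(x_1) = 10.765625, coefficient = 2
x_2 = 4.2500, f(x_2) = 19.062500, coefficient = 1

I ≈ (1.125000/2) × 45.593750 = 25.646484
Exact value: 25.171875
Error: 0.474609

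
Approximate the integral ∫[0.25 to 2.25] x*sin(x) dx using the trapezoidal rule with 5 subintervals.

f(x) = x*sin(x)
a = 0.25, b = 2.25, n = 5
h = (b - a)/n = 0.400000

Trapezoidal rule: (h/2)[f(x₀) + 2f(x₁) + 2f(x₂) + ... + f(xₙ)]

x_0 = 0.2500, f(x_0) = 0.061851, coefficient = 1
x_1 = 0.6500, f(x_1) = 0.393371, coefficient = 2
x_2 = 1.0500, f(x_2) = 0.910794, coefficient = 2
x_3 = 1.4500, f(x_3) = 1.439434, coefficient = 2
x_4 = 1.8500, f(x_4) = 1.778359, coefficient = 2
x_5 = 2.2500, f(x_5) = 1.750665, coefficient = 1

I ≈ (0.400000/2) × 10.856433 = 2.171287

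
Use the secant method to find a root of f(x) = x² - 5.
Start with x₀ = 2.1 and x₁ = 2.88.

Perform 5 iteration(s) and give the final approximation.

f(x) = x² - 5
x₀ = 2.1, x₁ = 2.88

Secant formula: x_{n+1} = x_n - f(x_n)(x_n - x_{n-1})/(f(x_n) - f(x_{n-1}))

Iteration 1:
  f(2.100000) = -0.590000
  f(2.880000) = 3.294400
  x_2 = 2.880000 - 3.294400×(2.880000 - 2.100000)/(3.294400 - (-0.590000))
       = 2.218474
Iteration 2:
  f(2.880000) = 3.294400
  f(2.218474) = -0.078374
  x_3 = 2.218474 - (-0.078374)×(2.218474 - 2.880000)/(-0.078374 - 3.294400)
       = 2.233846
Iteration 3:
  f(2.218474) = -0.078374
  f(2.233846) = -0.009933
  x_4 = 2.233846 - (-0.009933)×(2.233846 - 2.218474)/(-0.009933 - (-0.078374))
       = 2.236077
Iteration 4:
  f(2.233846) = -0.009933
  f(2.236077) = 0.000039
  x_5 = 2.236077 - 0.000039×(2.236077 - 2.233846)/(0.000039 - (-0.009933))
       = 2.236068
Iteration 5:
  f(2.236077) = 0.000039
  f(2.236068) = 0.000000
  x_6 = 2.236068 - 0.000000×(2.236068 - 2.236077)/(0.000000 - 0.000039)
       = 2.236068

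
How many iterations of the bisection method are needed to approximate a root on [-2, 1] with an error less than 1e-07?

We need (b-a)/2^n ≤ 1e-07
(1 - (-2))/2^n ≤ 1e-07
3/2^n ≤ 1e-07
2^n ≥ 30000000
n ≥ log₂(30000000) = 24.84
n ≥ 25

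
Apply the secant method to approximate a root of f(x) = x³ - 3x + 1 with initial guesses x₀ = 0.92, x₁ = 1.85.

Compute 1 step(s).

f(x) = x³ - 3x + 1
x₀ = 0.92, x₁ = 1.85

Secant formula: x_{n+1} = x_n - f(x_n)(x_n - x_{n-1})/(f(x_n) - f(x_{n-1}))

Iteration 1:
  f(0.920000) = -0.981312
  f(1.850000) = 1.781625
  x_2 = 1.850000 - 1.781625×(1.850000 - 0.920000)/(1.781625 - (-0.981312))
       = 1.250308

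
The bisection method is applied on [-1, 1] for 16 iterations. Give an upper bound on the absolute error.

Bisection error bound: |error| ≤ (b-a)/2^n
|error| ≤ (1 - (-1))/2^16 = 2/2^16
|error| ≤ 0.0000305176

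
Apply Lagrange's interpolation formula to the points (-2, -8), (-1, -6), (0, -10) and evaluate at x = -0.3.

Lagrange interpolation formula:
P(x) = Σ yᵢ × Lᵢ(x)
where Lᵢ(x) = Π_{j≠i} (x - xⱼ)/(xᵢ - xⱼ)

L_0(-0.3) = (-0.3 - (-1))/(-2 - (-1)) × (-0.3 - 0)/(-2 - 0) = -0.105000
L_1(-0.3) = (-0.3 - (-2))/(-1 - (-2)) × (-0.3 - 0)/(-1 - 0) = 0.510000
L_2(-0.3) = (-0.3 - (-2))/(0 - (-2)) × (-0.3 - (-1))/(0 - (-1)) = 0.595000

P(-0.3) = (-8)×L_0(-0.3) + (-6)×L_1(-0.3) + (-10)×L_2(-0.3)
P(-0.3) = -8.170000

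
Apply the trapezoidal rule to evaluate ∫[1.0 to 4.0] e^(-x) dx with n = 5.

f(x) = e^(-x)
a = 1.0, b = 4.0, n = 5
h = (b - a)/n = 0.600000

Trapezoidal rule: (h/2)[f(x₀) + 2f(x₁) + 2f(x₂) + ... + f(xₙ)]

x_0 = 1.0000, f(x_0) = 0.367879, coefficient = 1
x_1 = 1.6000, f(x_1) = 0.201897, coefficient = 2
x_2 = 2.2000, f(x_2) = 0.110803, coefficient = 2
x_3 = 2.8000, f(x_3) = 0.060810, coefficient = 2
x_4 = 3.4000, f(x_4) = 0.033373, coefficient = 2
x_5 = 4.0000, f(x_5) = 0.018316, coefficient = 1

I ≈ (0.600000/2) × 1.199961 = 0.359988
Exact value: 0.349564
Error: 0.010425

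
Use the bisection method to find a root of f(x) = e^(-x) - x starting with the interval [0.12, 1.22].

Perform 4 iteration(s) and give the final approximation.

f(x) = e^(-x) - x
Initial interval: [0.12, 1.22]

Iteration 1:
  c_1 = (0.120000 + 1.220000)/2 = 0.670000
  f(c_1) = f(0.670000) = -0.158291
  f(a) × f(c) < 0, new interval: [0.120000, 0.670000]
Iteration 2:
  c_2 = (0.120000 + 0.670000)/2 = 0.395000
  f(c_2) = f(0.395000) = 0.278680
  f(a) × f(c) ≥ 0, new interval: [0.395000, 0.670000]
Iteration 3:
  c_3 = (0.395000 + 0.670000)/2 = 0.532500
  f(c_3) = f(0.532500) = 0.054635
  f(a) × f(c) ≥ 0, new interval: [0.532500, 0.670000]
Iteration 4:
  c_4 = (0.532500 + 0.670000)/2 = 0.601250
  f(c_4) = f(0.601250) = -0.053124
  f(a) × f(c) < 0, new interval: [0.532500, 0.601250]

After 4 iteration(s), the approximation is c_4 = 0.601250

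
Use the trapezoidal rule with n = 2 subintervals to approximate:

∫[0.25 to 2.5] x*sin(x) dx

f(x) = x*sin(x)
a = 0.25, b = 2.5, n = 2
h = (b - a)/n = 1.125000

Trapezoidal rule: (h/2)[f(x₀) + 2f(x₁) + 2f(x₂) + ... + f(xₙ)]

x_0 = 0.2500, f(x_0) = 0.061851, coefficient = 1
x_1 = 1.3750, f(x_1) = 1.348728, coefficient = 2
x_2 = 2.5000, f(x_2) = 1.496180, coefficient = 1

I ≈ (1.125000/2) × 4.255487 = 2.393712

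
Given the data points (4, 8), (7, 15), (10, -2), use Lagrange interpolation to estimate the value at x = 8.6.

Lagrange interpolation formula:
P(x) = Σ yᵢ × Lᵢ(x)
where Lᵢ(x) = Π_{j≠i} (x - xⱼ)/(xᵢ - xⱼ)

L_0(8.6) = (8.6 - 7)/(4 - 7) × (8.6 - 10)/(4 - 10) = -0.124444
L_1(8.6) = (8.6 - 4)/(7 - 4) × (8.6 - 10)/(7 - 10) = 0.715556
L_2(8.6) = (8.6 - 4)/(10 - 4) × (8.6 - 7)/(10 - 7) = 0.408889

P(8.6) = 8×L_0(8.6) + 15×L_1(8.6) + (-2)×L_2(8.6)
P(8.6) = 8.920000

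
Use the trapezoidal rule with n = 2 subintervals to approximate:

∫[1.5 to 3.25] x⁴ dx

f(x) = x⁴
a = 1.5, b = 3.25, n = 2
h = (b - a)/n = 0.875000

Trapezoidal rule: (h/2)[f(x₀) + 2f(x₁) + 2f(x₂) + ... + f(xₙ)]

x_0 = 1.5000, f(x_0) = 5.062500, coefficient = 1
x_1 = 2.3750, f(x_1) = 31.816650, coefficient = 2
x_2 = 3.2500, f(x_2) = 111.566406, coefficient = 1

I ≈ (0.875000/2) × 180.262207 = 78.864716
Exact value: 70.999414
Error: 7.865302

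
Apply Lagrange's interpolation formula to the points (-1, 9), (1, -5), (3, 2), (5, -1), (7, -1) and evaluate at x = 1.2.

Lagrange interpolation formula:
P(x) = Σ yᵢ × Lᵢ(x)
where Lᵢ(x) = Π_{j≠i} (x - xⱼ)/(xᵢ - xⱼ)

L_0(1.2) = (1.2 - 1)/(-1 - 1) × (1.2 - 3)/(-1 - 3) × (1.2 - 5)/(-1 - 5) × (1.2 - 7)/(-1 - 7) = -0.020662
L_1(1.2) = (1.2 - (-1))/(1 - (-1)) × (1.2 - 3)/(1 - 3) × (1.2 - 5)/(1 - 5) × (1.2 - 7)/(1 - 7) = 0.909150
L_2(1.2) = (1.2 - (-1))/(3 - (-1)) × (1.2 - 1)/(3 - 1) × (1.2 - 5)/(3 - 5) × (1.2 - 7)/(3 - 7) = 0.151525
L_3(1.2) = (1.2 - (-1))/(5 - (-1)) × (1.2 - 1)/(5 - 1) × (1.2 - 3)/(5 - 3) × (1.2 - 7)/(5 - 7) = -0.047850
L_4(1.2) = (1.2 - (-1))/(7 - (-1)) × (1.2 - 1)/(7 - 1) × (1.2 - 3)/(7 - 3) × (1.2 - 5)/(7 - 5) = 0.007837

P(1.2) = 9×L_0(1.2) + (-5)×L_1(1.2) + 2×L_2(1.2) + (-1)×L_3(1.2) + (-1)×L_4(1.2)
P(1.2) = -4.388650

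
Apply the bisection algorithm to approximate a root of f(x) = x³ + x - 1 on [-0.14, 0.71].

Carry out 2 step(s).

f(x) = x³ + x - 1
Initial interval: [-0.14, 0.71]

Iteration 1:
  c_1 = (-0.140000 + 0.710000)/2 = 0.285000
  f(c_1) = f(0.285000) = -0.691851
  f(a) × f(c) ≥ 0, new interval: [0.285000, 0.710000]
Iteration 2:
  c_2 = (0.285000 + 0.710000)/2 = 0.497500
  f(c_2) = f(0.497500) = -0.379366
  f(a) × f(c) ≥ 0, new interval: [0.497500, 0.710000]

After 2 iteration(s), the approximation is c_2 = 0.497500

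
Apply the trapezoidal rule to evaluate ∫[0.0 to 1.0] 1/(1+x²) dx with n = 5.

f(x) = 1/(1+x²)
a = 0.0, b = 1.0, n = 5
h = (b - a)/n = 0.200000

Trapezoidal rule: (h/2)[f(x₀) + 2f(x₁) + 2f(x₂) + ... + f(xₙ)]

x_0 = 0.0000, f(x_0) = 1.000000, coefficient = 1
x_1 = 0.2000, f(x_1) = 0.961538, coefficient = 2
x_2 = 0.4000, f(x_2) = 0.862069, coefficient = 2
x_3 = 0.6000, f(x_3) = 0.735294, coefficient = 2
x_4 = 0.8000, f(x_4) = 0.609756, coefficient = 2
x_5 = 1.0000, f(x_5) = 0.500000, coefficient = 1

I ≈ (0.200000/2) × 7.837315 = 0.783732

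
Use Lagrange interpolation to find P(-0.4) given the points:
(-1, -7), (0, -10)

Lagrange interpolation formula:
P(x) = Σ yᵢ × Lᵢ(x)
where Lᵢ(x) = Π_{j≠i} (x - xⱼ)/(xᵢ - xⱼ)

L_0(-0.4) = (-0.4 - 0)/(-1 - 0) = 0.400000
L_1(-0.4) = (-0.4 - (-1))/(0 - (-1)) = 0.600000

P(-0.4) = (-7)×L_0(-0.4) + (-10)×L_1(-0.4)
P(-0.4) = -8.800000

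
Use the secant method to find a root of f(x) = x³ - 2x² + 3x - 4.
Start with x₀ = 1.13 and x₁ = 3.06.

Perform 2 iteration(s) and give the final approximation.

f(x) = x³ - 2x² + 3x - 4
x₀ = 1.13, x₁ = 3.06

Secant formula: x_{n+1} = x_n - f(x_n)(x_n - x_{n-1})/(f(x_n) - f(x_{n-1}))

Iteration 1:
  f(1.130000) = -1.720903
  f(3.060000) = 15.105416
  x_2 = 3.060000 - 15.105416×(3.060000 - 1.130000)/(15.105416 - (-1.720903))
       = 1.327390
Iteration 2:
  f(3.060000) = 15.105416
  f(1.327390) = -1.202946
  x_3 = 1.327390 - (-1.202946)×(1.327390 - 3.060000)/(-1.202946 - 15.105416)
       = 1.455191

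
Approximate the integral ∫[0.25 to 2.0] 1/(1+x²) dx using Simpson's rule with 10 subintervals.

f(x) = 1/(1+x²)
a = 0.25, b = 2.0, n = 10
h = (b - a)/n = 0.175000

Simpson's rule: (h/3)[f(x₀) + 4f(x₁) + 2f(x₂) + ... + f(xₙ)]

x_0 = 0.2500, f(x_0) = 0.941176, coefficient = 1
x_1 = 0.4250, f(x_1) = 0.847009, coefficient = 4
x_2 = 0.6000, f(x_2) = 0.735294, coefficient = 2
x_3 = 0.7750, f(x_3) = 0.624756, coefficient = 4
x_4 = 0.9500, f(x_4) = 0.525624, coefficient = 2
x_5 = 1.1250, f(x_5) = 0.441379, coefficient = 4
x_6 = 1.3000, f(x_6) = 0.371747, coefficient = 2
x_7 = 1.4750, f(x_7) = 0.314899, coefficient = 4
x_8 = 1.6500, f(x_8) = 0.268637, coefficient = 2
x_9 = 1.8250, f(x_9) = 0.230914, coefficient = 4
x_10 = 2.0000, f(x_10) = 0.200000, coefficient = 1

I ≈ (0.175000/3) × 14.779607 = 0.862144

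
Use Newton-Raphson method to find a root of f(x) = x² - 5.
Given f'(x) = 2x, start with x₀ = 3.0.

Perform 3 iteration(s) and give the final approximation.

f(x) = x² - 5
f'(x) = 2x
x₀ = 3.0

Newton-Raphson formula: x_{n+1} = x_n - f(x_n)/f'(x_n)

Iteration 1:
  f(3.000000) = 4.000000
  f'(3.000000) = 6.000000
  x_1 = 3.000000 - 4.000000/6.000000 = 2.333333
Iteration 2:
  f(2.333333) = 0.444444
  f'(2.333333) = 4.666667
  x_2 = 2.333333 - 0.444444/4.666667 = 2.238095
Iteration 3:
  f(2.238095) = 0.009070
  f'(2.238095) = 4.476190
  x_3 = 2.238095 - 0.009070/4.476190 = 2.236069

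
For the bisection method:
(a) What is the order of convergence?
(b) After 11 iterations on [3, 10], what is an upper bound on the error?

(a) Bisection has linear (order 1) convergence; the error is halved each step.

(b) Error bound = (b-a)/2^n = (10 - 3)/2^{11}
    = 7/2^{11}

(a) 1 (linear); (b) error ≤ 3.42e-03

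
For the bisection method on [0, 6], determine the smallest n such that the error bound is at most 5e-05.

We need (b-a)/2^n ≤ 5e-05
(6 - 0)/2^n ≤ 5e-05
6/2^n ≤ 5e-05
2^n ≥ 120000
n ≥ log₂(120000) = 16.87
n ≥ 17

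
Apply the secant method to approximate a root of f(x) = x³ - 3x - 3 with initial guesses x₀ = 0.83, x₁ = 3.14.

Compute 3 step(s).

f(x) = x³ - 3x - 3
x₀ = 0.83, x₁ = 3.14

Secant formula: x_{n+1} = x_n - f(x_n)(x_n - x_{n-1})/(f(x_n) - f(x_{n-1}))

Iteration 1:
  f(0.830000) = -4.918213
  f(3.140000) = 18.539144
  x_2 = 3.140000 - 18.539144×(3.140000 - 0.830000)/(18.539144 - (-4.918213))
       = 1.314329
Iteration 2:
  f(3.140000) = 18.539144
  f(1.314329) = -4.672536
  x_3 = 1.314329 - (-4.672536)×(1.314329 - 3.140000)/(-4.672536 - 18.539144)
       = 1.681838
Iteration 3:
  f(1.314329) = -4.672536
  f(1.681838) = -3.288301
  x_4 = 1.681838 - (-3.288301)×(1.681838 - 1.314329)/(-3.288301 - (-4.672536))
       = 2.554870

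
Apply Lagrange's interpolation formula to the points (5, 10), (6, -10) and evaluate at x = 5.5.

Lagrange interpolation formula:
P(x) = Σ yᵢ × Lᵢ(x)
where Lᵢ(x) = Π_{j≠i} (x - xⱼ)/(xᵢ - xⱼ)

L_0(5.5) = (5.5 - 6)/(5 - 6) = 0.500000
L_1(5.5) = (5.5 - 5)/(6 - 5) = 0.500000

P(5.5) = 10×L_0(5.5) + (-10)×L_1(5.5)
P(5.5) = 0.000000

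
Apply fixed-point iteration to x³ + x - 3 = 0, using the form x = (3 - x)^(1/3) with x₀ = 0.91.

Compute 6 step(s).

Equation: x³ + x - 3 = 0
Fixed-point form: x = (3 - x)^(1/3)
x₀ = 0.91

x_1 = g(0.910000) = 1.278543
x_2 = g(1.278543) = 1.198483
x_3 = g(1.198483) = 1.216782
x_4 = g(1.216782) = 1.212648
x_5 = g(1.212648) = 1.213584
x_6 = g(1.213584) = 1.213373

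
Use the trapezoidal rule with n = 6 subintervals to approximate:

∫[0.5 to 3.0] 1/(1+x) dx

f(x) = 1/(1+x)
a = 0.5, b = 3.0, n = 6
h = (b - a)/n = 0.416667

Trapezoidal rule: (h/2)[f(x₀) + 2f(x₁) + 2f(x₂) + ... + f(xₙ)]

x_0 = 0.5000, f(x_0) = 0.666667, coefficient = 1
x_1 = 0.9167, f(x_1) = 0.521739, coefficient = 2
x_2 = 1.3333, f(x_2) = 0.428571, coefficient = 2
x_3 = 1.7500, f(x_3) = 0.363636, coefficient = 2
x_4 = 2.1667, f(x_4) = 0.315789, coefficient = 2
x_5 = 2.5833, f(x_5) = 0.279070, coefficient = 2
x_6 = 3.0000, f(x_6) = 0.250000, coefficient = 1

I ≈ (0.416667/2) × 4.734279 = 0.986308
Exact value: 0.980829
Error: 0.005479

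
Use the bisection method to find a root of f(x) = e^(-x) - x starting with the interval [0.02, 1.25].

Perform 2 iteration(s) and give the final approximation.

f(x) = e^(-x) - x
Initial interval: [0.02, 1.25]

Iteration 1:
  c_1 = (0.020000 + 1.250000)/2 = 0.635000
  f(c_1) = f(0.635000) = -0.105065
  f(a) × f(c) < 0, new interval: [0.020000, 0.635000]
Iteration 2:
  c_2 = (0.020000 + 0.635000)/2 = 0.327500
  f(c_2) = f(0.327500) = 0.393223
  f(a) × f(c) ≥ 0, new interval: [0.327500, 0.635000]

After 2 iteration(s), the approximation is c_2 = 0.327500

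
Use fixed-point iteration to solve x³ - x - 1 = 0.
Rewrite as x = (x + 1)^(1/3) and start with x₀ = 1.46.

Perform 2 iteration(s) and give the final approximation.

Equation: x³ - x - 1 = 0
Fixed-point form: x = (x + 1)^(1/3)
x₀ = 1.46

x_1 = g(1.460000) = 1.349931
x_2 = g(1.349931) = 1.329490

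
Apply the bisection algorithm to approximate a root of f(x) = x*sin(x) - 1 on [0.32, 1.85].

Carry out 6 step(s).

f(x) = x*sin(x) - 1
Initial interval: [0.32, 1.85]

Iteration 1:
  c_1 = (0.320000 + 1.850000)/2 = 1.085000
  f(c_1) = f(1.085000) = -0.040531
  f(a) × f(c) ≥ 0, new interval: [1.085000, 1.850000]
Iteration 2:
  c_2 = (1.085000 + 1.850000)/2 = 1.467500
  f(c_2) = f(1.467500) = 0.459678
  f(a) × f(c) < 0, new interval: [1.085000, 1.467500]
Iteration 3:
  c_3 = (1.085000 + 1.467500)/2 = 1.276250
  f(c_3) = f(1.276250) = 0.221287
  f(a) × f(c) < 0, new interval: [1.085000, 1.276250]
Iteration 4:
  c_4 = (1.085000 + 1.276250)/2 = 1.180625
  f(c_4) = f(1.180625) = 0.091894
  f(a) × f(c) < 0, new interval: [1.085000, 1.180625]
Iteration 5:
  c_5 = (1.085000 + 1.180625)/2 = 1.132812
  f(c_5) = f(1.132812) = 0.025885
  f(a) × f(c) < 0, new interval: [1.085000, 1.132812]
Iteration 6:
  c_6 = (1.085000 + 1.132812)/2 = 1.108906
  f(c_6) = f(1.108906) = -0.007294
  f(a) × f(c) ≥ 0, new interval: [1.108906, 1.132812]

After 6 iteration(s), the approximation is c_6 = 1.108906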